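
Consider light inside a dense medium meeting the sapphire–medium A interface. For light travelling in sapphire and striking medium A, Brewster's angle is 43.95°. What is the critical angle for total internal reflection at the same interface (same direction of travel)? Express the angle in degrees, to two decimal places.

θ_c ≈ 74.58°

tan θ_B = n₂/n₁ = tan 43.95° = 0.9640.
Total internal reflection: sin θ_c = n₂/n₁ = 0.9640.
θ_c = arcsin(0.9640) = 74.58°.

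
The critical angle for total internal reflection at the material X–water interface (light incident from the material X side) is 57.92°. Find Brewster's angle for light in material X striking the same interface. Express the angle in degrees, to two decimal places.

θ_B ≈ 40.27°

sin θ_c = n₂/n₁, so n₂/n₁ = sin 57.92° = 0.8473.
Brewster: tan θ_B = n₂/n₁ = 0.8473.
θ_B = arctan(0.8473) = 40.27°.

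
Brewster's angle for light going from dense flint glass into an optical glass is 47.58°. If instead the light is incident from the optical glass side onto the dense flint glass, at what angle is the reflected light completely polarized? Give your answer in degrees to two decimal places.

θ_B' ≈ 42.42°

The two Brewster angles are complementary: θ_B' = 90° − θ_B = 90° − 47.58° = 42.42°.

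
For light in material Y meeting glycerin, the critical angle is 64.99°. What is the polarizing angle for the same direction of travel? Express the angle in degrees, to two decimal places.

sin θ_c = n₂/n₁, so n₂/n₁ = sin 64.99° = 0.9062.
Brewster: tan θ_B = n₂/n₁ = 0.9062.
θ_B = arctan(0.9062) = 42.18°.

θ_B ≈ 42.18°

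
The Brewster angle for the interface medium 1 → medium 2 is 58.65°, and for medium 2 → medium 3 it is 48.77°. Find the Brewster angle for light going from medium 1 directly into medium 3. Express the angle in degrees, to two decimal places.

n₂/n₁ = tan 58.65° = 1.6415 and n₃/n₂ = tan 48.77° = 1.1411.
So n₃/n₁ = (n₂/n₁)(n₃/n₂) = 1.6415 × 1.1411 = 1.8731.
θ_B(1→3) = arctan(1.8731) = 61.90°.

θ_B ≈ 61.90°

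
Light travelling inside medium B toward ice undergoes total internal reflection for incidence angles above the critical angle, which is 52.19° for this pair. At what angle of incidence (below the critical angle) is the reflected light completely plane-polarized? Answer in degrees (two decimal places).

sin θ_c = n₂/n₁, so n₂/n₁ = sin 52.19° = 0.7900.
Brewster: tan θ_B = n₂/n₁ = 0.7900.
θ_B = arctan(0.7900) = 38.31°.

θ_B ≈ 38.31°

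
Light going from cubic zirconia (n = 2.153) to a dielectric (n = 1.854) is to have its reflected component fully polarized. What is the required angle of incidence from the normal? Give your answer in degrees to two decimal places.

Brewster's condition: tan θ_B = n₂/n₁ = 1.854/2.153 = 0.8611.
So θ_B = arctan 0.8611 = 40.73°.

θ_B ≈ 40.73°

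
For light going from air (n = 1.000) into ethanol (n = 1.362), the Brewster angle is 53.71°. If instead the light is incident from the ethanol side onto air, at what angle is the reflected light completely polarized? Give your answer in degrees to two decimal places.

tan θ_B' = n₁/n₂ = 1/tan θ_B, so θ_B' = 90° − θ_B.
θ_B' = 90° − 53.71° = 36.29°.

θ_B' ≈ 36.29°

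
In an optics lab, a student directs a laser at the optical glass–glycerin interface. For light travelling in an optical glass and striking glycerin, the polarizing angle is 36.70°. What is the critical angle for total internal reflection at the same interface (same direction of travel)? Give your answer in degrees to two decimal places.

θ_c ≈ 48.19°

tan θ_B = n₂/n₁ = tan 36.70° = 0.7454.
Total internal reflection: sin θ_c = n₂/n₁ = 0.7454.
θ_c = arcsin(0.7454) = 48.19°.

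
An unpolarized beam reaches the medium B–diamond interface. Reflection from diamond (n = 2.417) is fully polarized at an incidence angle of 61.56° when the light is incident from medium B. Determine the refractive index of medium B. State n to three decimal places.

Full polarization of the reflected beam means tan θ_B = n₂/n₁, where n₁ is the incident medium (medium B).
n₁ = n₂ / tan θ_B = 2.417 / tan 61.56° = 1.309.

n ≈ 1.309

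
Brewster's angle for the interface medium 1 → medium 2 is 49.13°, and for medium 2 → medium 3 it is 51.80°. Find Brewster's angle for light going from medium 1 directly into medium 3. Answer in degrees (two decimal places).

θ_B ≈ 55.75°

Each Brewster angle gives a ratio: n₂/n₁ = tan 49.13° = 1.1557, n₃/n₂ = tan 51.80° = 1.2708.
n₃/n₁ = 1.4686. Then tan θ_B(1→3) = n₃/n₁, so θ_B(1→3) = arctan(1.4686) = 55.75°.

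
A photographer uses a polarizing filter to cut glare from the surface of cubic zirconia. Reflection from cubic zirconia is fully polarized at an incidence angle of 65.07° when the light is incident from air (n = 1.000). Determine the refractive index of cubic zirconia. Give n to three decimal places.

Full polarization of the reflected beam means tan θ_B = n₂/n₁, where n₁ is the incident medium (air).
n₂ = n₁ tan θ_B = 1.000 × tan 65.07° = 2.151.

n ≈ 2.151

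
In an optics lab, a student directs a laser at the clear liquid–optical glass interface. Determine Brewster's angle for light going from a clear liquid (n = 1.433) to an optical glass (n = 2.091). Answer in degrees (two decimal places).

θ_B ≈ 55.58°

Brewster's condition: tan θ_B = n₂/n₁ = 2.091/1.433 = 1.4592.
So θ_B = arctan 1.4592 = 55.58°.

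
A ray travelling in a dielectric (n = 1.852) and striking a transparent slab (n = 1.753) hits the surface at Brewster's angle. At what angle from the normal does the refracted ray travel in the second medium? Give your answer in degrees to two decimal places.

θ_t ≈ 46.57°

First find Brewster's angle: tan θ_B = 1.753/1.852 = 0.9465, giving θ_B = 43.43°.
The refracted ray is perpendicular to the reflected ray, so θ_t = 90° − θ_B = 46.57°.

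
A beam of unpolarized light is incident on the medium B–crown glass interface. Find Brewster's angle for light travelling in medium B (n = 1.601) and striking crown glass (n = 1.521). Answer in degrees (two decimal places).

Here n₂/n₁ = 1.521/1.601 = 0.9500, and Brewster's law gives tan θ_B = n₂/n₁.
θ_B = arctan(0.9500) = 43.53°.

θ_B ≈ 43.53°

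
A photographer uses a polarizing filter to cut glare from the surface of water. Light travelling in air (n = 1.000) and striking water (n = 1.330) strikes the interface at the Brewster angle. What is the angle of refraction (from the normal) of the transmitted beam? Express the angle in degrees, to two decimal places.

θ_t ≈ 36.94°

tan θ_B = n₂/n₁ = 1.330/1.000 = 1.3300, so θ_B = 53.06°.
Since θ_B + θ_t = 90° at Brewster incidence, θ_t = 90° − 53.06° = 36.94°.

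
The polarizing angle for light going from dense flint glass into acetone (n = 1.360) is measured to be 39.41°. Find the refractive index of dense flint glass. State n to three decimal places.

n ≈ 1.655

At the polarizing angle, tan θ_B = n₂/n₁ with n₁ on the incident side (dense flint glass) and n₂ on the transmitted side (acetone).
n₁ = n₂ / tan θ_B = 1.360 / tan 39.41° = 1.655.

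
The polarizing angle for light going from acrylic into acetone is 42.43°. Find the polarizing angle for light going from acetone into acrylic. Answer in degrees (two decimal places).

The two Brewster angles are complementary: θ_B' = 90° − θ_B = 90° − 42.43° = 47.57°.

θ_B' ≈ 47.57°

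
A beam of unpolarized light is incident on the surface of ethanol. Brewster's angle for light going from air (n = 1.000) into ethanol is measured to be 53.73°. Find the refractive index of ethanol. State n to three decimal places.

Full polarization of the reflected beam means tan θ_B = n₂/n₁, where n₁ is the incident medium (air).
n₂ = n₁ tan θ_B = 1.000 × tan 53.73° = 1.363.

n ≈ 1.363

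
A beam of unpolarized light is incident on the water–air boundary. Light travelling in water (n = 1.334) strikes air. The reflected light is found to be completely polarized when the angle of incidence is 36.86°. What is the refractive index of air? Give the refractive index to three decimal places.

n ≈ 1.000

At the Brewster angle, tan θ_B = n₂/n₁ with n₁ on the incident side (water) and n₂ on the transmitted side (air).
n₂ = n₁ tan θ_B = 1.334 × tan 36.86° = 1.000.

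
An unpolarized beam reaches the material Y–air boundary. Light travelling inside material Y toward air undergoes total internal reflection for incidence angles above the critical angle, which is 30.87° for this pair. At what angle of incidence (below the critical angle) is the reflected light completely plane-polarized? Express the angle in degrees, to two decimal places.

θ_B ≈ 27.16°

n₂/n₁ = sin θ_c = sin 30.87° = 0.5131.
tan θ_B equals the same ratio, so θ_B = arctan(0.5131) = 27.16°.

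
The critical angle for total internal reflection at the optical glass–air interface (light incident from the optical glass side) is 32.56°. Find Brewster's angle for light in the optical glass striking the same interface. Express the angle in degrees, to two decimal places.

θ_B ≈ 28.29°

sin θ_c = n₂/n₁, so n₂/n₁ = sin 32.56° = 0.5382.
Brewster: tan θ_B = n₂/n₁ = 0.5382.
θ_B = arctan(0.5382) = 28.29°.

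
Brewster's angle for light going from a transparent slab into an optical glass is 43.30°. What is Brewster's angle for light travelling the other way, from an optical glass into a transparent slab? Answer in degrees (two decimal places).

The two Brewster angles are complementary: θ_B' = 90° − θ_B = 90° − 43.30° = 46.70°.

θ_B' ≈ 46.70°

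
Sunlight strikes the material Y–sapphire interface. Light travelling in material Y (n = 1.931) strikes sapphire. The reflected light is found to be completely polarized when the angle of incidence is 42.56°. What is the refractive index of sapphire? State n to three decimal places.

Full polarization of the reflected beam means tan θ_B = n₂/n₁, where n₁ is the incident medium (material Y).
n₂ = n₁ tan θ_B = 1.931 × tan 42.56° = 1.773.

n ≈ 1.773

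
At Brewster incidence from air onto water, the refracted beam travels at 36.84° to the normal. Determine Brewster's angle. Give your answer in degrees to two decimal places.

At Brewster's angle the reflected and refracted rays are perpendicular, so θ_B + θ_t = 90°.
So θ_B = 90° − θ_t = 90° − 36.84° = 53.16°.

θ_B ≈ 53.16°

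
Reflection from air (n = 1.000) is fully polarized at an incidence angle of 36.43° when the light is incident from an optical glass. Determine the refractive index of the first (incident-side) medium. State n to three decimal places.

n ≈ 1.355

At the polarizing angle, tan θ_B = n₂/n₁ with n₁ on the incident side (an optical glass) and n₂ on the transmitted side (air).
n₁ = n₂ / tan θ_B = 1.000 / tan 36.43° = 1.355.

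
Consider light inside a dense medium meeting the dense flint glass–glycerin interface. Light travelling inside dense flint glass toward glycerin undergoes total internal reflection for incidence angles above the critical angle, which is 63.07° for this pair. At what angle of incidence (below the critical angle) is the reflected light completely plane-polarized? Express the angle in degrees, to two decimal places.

sin θ_c = n₂/n₁, so n₂/n₁ = sin 63.07° = 0.8916.
Brewster: tan θ_B = n₂/n₁ = 0.8916.
θ_B = arctan(0.8916) = 41.72°.

θ_B ≈ 41.72°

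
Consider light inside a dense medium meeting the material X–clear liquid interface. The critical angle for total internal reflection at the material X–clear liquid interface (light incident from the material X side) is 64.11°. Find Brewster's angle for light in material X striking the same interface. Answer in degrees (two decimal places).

n₂/n₁ = sin θ_c = sin 64.11° = 0.8996.
tan θ_B equals the same ratio, so θ_B = arctan(0.8996) = 41.98°.

θ_B ≈ 41.98°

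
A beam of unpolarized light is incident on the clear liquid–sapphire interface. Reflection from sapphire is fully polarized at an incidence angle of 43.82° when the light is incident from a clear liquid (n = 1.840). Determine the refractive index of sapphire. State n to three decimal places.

Brewster's law: tan θ_B = n₂/n₁ (light incident in a clear liquid, refracted into sapphire).
n₂ = n₁ tan θ_B = 1.840 × tan 43.82° = 1.766.

n ≈ 1.766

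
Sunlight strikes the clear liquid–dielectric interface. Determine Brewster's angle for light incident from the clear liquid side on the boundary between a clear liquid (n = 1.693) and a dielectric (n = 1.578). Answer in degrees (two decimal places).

Here n₂/n₁ = 1.578/1.693 = 0.9321, and Brewster's law gives tan θ_B = n₂/n₁.
So θ_B = arctan 0.9321 = 42.99°.

θ_B ≈ 42.99°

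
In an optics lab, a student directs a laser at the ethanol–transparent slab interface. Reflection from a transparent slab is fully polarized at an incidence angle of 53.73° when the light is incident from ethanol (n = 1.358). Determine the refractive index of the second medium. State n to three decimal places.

Full polarization of the reflected beam means tan θ_B = n₂/n₁, where n₁ is the incident medium (ethanol).
n₂ = n₁ tan θ_B = 1.358 × tan 53.73° = 1.851.

n ≈ 1.851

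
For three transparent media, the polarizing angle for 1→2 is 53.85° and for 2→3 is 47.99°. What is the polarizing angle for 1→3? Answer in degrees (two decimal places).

θ_B ≈ 56.65°

n₂/n₁ = tan 53.85° = 1.3688 and n₃/n₂ = tan 47.99° = 1.1102.
So n₃/n₁ = (n₂/n₁)(n₃/n₂) = 1.3688 × 1.1102 = 1.5197.
θ_B(1→3) = arctan(1.5197) = 56.65°.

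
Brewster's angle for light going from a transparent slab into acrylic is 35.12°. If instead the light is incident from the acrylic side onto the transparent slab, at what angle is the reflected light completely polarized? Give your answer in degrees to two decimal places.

θ_B' ≈ 54.88°

Reversing the direction swaps n₁ and n₂, so tan θ_B' = 1/tan θ_B and θ_B' = 90° − θ_B.
Hence θ_B' = 90° − 35.12° = 54.88°.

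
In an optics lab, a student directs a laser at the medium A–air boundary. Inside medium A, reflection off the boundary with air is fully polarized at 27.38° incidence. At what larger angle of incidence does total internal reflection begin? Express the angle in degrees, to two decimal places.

From Brewster, n₂/n₁ = tan θ_B = tan 27.38° = 0.5179.
Then sin θ_c = n₂/n₁ = 0.5179, so θ_c = arcsin 0.5179 = 31.19°.

θ_c ≈ 31.19°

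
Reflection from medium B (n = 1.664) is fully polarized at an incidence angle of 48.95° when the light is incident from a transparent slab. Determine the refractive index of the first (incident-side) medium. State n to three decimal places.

n ≈ 1.449

Brewster's law: tan θ_B = n₂/n₁ (light incident in a transparent slab, refracted into medium B).
n₁ = n₂ / tan θ_B = 1.664 / tan 48.95° = 1.449.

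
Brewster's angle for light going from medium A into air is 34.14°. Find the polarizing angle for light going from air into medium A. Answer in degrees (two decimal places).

θ_B' ≈ 55.86°

Reversing the direction swaps n₁ and n₂, so tan θ_B' = 1/tan θ_B and θ_B' = 90° − θ_B.
Hence θ_B' = 90° − 34.14° = 55.86°.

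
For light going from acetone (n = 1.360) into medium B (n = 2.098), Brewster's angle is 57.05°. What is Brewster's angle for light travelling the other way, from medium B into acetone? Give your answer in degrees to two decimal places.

tan θ_B' = n₁/n₂ = 1/tan θ_B, so θ_B' = 90° − θ_B.
θ_B' = 90° − 57.05° = 32.95°.

θ_B' ≈ 32.95°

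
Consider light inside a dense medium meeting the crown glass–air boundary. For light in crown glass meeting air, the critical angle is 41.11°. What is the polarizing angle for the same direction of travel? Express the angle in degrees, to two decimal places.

sin θ_c = n₂/n₁, so n₂/n₁ = sin 41.11° = 0.6575.
Brewster: tan θ_B = n₂/n₁ = 0.6575.
θ_B = arctan(0.6575) = 33.33°.

θ_B ≈ 33.33°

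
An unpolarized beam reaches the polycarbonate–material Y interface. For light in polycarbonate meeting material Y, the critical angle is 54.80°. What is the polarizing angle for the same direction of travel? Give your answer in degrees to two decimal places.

sin θ_c = n₂/n₁, so n₂/n₁ = sin 54.80° = 0.8171.
Brewster: tan θ_B = n₂/n₁ = 0.8171.
θ_B = arctan(0.8171) = 39.25°.

θ_B ≈ 39.25°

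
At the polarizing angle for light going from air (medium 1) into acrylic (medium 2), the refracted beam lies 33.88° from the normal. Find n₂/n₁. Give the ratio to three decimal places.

n₂/n₁ ≈ 1.489

θ_B + θ_t = 90°, so θ_B = 90° − 33.88° = 56.12°.
tan θ_B = n₂/n₁, so n₂/n₁ = tan 56.12° = 1.489.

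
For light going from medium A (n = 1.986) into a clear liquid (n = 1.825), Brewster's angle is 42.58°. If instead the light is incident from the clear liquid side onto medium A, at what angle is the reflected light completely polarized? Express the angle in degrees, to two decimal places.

Reversing the direction swaps n₁ and n₂, so tan θ_B' = 1/tan θ_B and θ_B' = 90° − θ_B.
Hence θ_B' = 90° − 42.58° = 47.42°.

θ_B' ≈ 47.42°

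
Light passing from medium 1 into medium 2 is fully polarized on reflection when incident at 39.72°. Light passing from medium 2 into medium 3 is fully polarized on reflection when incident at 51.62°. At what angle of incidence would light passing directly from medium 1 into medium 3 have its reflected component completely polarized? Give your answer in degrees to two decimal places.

tan θ_B(1→2) = n₂/n₁ = tan 39.72° = 0.8308.
tan θ_B(2→3) = n₃/n₂ = tan 51.62° = 1.2626.
Multiplying, n₃/n₁ = 0.8308 × 1.2626 = 1.0490, and θ_B(1→3) = arctan 1.0490 = 46.37°.

θ_B ≈ 46.37°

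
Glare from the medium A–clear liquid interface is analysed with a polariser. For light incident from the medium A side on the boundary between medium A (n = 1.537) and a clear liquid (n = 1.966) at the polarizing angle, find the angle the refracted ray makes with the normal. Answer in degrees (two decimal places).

θ_t ≈ 38.02°

θ_B = arctan(n₂/n₁) = arctan(1.966/1.537) = 51.98°.
Since θ_B + θ_t = 90° at Brewster incidence, θ_t = 90° − 51.98° = 38.02°.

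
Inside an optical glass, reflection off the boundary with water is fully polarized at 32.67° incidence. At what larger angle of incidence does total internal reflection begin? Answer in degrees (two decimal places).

θ_c ≈ 39.89°

From Brewster, n₂/n₁ = tan θ_B = tan 32.67° = 0.6412.
Then sin θ_c = n₂/n₁ = 0.6412, so θ_c = arcsin 0.6412 = 39.89°.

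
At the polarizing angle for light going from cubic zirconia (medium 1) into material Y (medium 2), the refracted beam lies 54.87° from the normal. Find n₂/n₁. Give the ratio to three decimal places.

n₂/n₁ ≈ 0.704

At Brewster incidence θ_B = 90° − θ_t = 90° − 54.87° = 35.13°.
tan θ_B = n₂/n₁, so n₂/n₁ = tan 35.13° = 0.704.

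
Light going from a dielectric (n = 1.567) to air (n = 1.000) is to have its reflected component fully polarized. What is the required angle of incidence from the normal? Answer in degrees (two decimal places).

θ_B ≈ 32.54°

The reflected p-component vanishes when tan θ_B = n₂/n₁.
tan θ_B = n₂/n₁ = 1.000/1.567 = 0.6382. Taking the arctangent, θ_B = 32.54°.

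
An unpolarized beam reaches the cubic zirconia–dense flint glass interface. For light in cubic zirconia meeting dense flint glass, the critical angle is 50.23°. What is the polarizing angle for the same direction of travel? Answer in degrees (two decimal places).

θ_B ≈ 37.55°

sin θ_c = n₂/n₁, so n₂/n₁ = sin 50.23° = 0.7686.
Brewster: tan θ_B = n₂/n₁ = 0.7686.
θ_B = arctan(0.7686) = 37.55°.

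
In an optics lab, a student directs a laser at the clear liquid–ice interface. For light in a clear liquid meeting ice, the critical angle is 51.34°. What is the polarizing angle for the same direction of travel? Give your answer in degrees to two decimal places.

sin θ_c = n₂/n₁, so n₂/n₁ = sin 51.34° = 0.7809.
Brewster: tan θ_B = n₂/n₁ = 0.7809.
θ_B = arctan(0.7809) = 37.99°.

θ_B ≈ 37.99°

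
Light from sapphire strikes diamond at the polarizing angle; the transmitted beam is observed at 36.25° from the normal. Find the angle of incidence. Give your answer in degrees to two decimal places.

θ_B ≈ 53.75°

Brewster's condition makes the reflected and refracted beams perpendicular: θ_B + θ_t = 90°.
So θ_B = 90° − θ_t = 90° − 36.25° = 53.75°.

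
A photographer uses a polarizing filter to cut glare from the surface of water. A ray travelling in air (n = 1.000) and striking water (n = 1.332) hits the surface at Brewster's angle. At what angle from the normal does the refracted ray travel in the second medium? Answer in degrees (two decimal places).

tan θ_B = n₂/n₁ = 1.332/1.000 = 1.3320, so θ_B = 53.10°.
Since θ_B + θ_t = 90° at Brewster incidence, θ_t = 90° − 53.10° = 36.90°.

θ_t ≈ 36.90°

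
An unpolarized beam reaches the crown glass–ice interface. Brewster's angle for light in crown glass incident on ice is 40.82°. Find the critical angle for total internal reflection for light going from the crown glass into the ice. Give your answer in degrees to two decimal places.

θ_c ≈ 59.74°

n₂/n₁ = tan 40.82° = 0.8638; the critical angle satisfies sin θ_c = n₂/n₁.
θ_c = arcsin(0.8638) = 59.74°.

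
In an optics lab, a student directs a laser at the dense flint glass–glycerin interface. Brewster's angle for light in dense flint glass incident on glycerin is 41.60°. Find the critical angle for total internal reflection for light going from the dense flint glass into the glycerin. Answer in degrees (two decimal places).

n₂/n₁ = tan 41.60° = 0.8878; the critical angle satisfies sin θ_c = n₂/n₁.
θ_c = arcsin(0.8878) = 62.60°.

θ_c ≈ 62.60°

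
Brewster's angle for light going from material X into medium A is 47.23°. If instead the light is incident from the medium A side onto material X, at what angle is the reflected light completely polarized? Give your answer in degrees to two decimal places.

θ_B' ≈ 42.77°

The two Brewster angles are complementary: θ_B' = 90° − θ_B = 90° − 47.23° = 42.77°.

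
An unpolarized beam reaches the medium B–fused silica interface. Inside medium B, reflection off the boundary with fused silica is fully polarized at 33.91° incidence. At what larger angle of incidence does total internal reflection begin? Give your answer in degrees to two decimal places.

θ_c ≈ 42.24°

From Brewster, n₂/n₁ = tan θ_B = tan 33.91° = 0.6722.
Then sin θ_c = n₂/n₁ = 0.6722, so θ_c = arcsin 0.6722 = 42.24°.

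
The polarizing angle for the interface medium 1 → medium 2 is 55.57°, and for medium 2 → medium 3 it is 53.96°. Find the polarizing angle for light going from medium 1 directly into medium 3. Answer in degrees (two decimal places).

θ_B ≈ 63.49°

tan θ_B(1→2) = n₂/n₁ = tan 55.57° = 1.4588.
tan θ_B(2→3) = n₃/n₂ = tan 53.96° = 1.3744.
So n₃/n₁ = (n₂/n₁)(n₃/n₂) = 1.4588 × 1.3744 = 2.0050.
θ_B(1→3) = arctan(2.0050) = 63.49°.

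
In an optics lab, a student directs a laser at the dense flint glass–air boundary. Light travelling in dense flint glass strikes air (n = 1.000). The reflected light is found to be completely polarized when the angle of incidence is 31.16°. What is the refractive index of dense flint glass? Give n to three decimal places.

Brewster's law: tan θ_B = n₂/n₁ (light incident in dense flint glass, refracted into air).
n₁ = n₂ / tan θ_B = 1.000 / tan 31.16° = 1.654.

n ≈ 1.654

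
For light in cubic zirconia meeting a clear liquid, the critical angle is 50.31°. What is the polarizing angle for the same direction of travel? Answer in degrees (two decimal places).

θ_B ≈ 37.58°

sin θ_c = n₂/n₁, so n₂/n₁ = sin 50.31° = 0.7695.
Brewster: tan θ_B = n₂/n₁ = 0.7695.
θ_B = arctan(0.7695) = 37.58°.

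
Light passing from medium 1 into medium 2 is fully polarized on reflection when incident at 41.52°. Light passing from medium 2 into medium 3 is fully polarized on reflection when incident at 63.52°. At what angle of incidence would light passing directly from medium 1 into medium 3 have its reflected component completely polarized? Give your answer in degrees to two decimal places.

tan θ_B(1→2) = n₂/n₁ = tan 41.52° = 0.8853.
tan θ_B(2→3) = n₃/n₂ = tan 63.52° = 2.0074.
Multiplying, n₃/n₁ = 0.8853 × 2.0074 = 1.7773, and θ_B(1→3) = arctan 1.7773 = 60.64°.

θ_B ≈ 60.64°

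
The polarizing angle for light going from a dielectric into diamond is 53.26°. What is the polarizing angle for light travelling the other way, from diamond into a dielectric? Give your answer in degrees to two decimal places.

θ_B' ≈ 36.74°

tan θ_B' = n₁/n₂ = 1/tan θ_B, so θ_B' = 90° − θ_B.
θ_B' = 90° − 53.26° = 36.74°.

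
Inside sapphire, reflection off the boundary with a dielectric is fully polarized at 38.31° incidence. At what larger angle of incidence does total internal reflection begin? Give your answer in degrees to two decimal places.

tan θ_B = n₂/n₁ = tan 38.31° = 0.7900.
Total internal reflection: sin θ_c = n₂/n₁ = 0.7900.
θ_c = arcsin(0.7900) = 52.19°.

θ_c ≈ 52.19°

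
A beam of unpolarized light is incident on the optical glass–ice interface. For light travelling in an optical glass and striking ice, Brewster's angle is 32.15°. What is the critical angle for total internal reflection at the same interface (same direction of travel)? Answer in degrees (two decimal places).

n₂/n₁ = tan 32.15° = 0.6285; the critical angle satisfies sin θ_c = n₂/n₁.
θ_c = arcsin(0.6285) = 38.94°.

θ_c ≈ 38.94°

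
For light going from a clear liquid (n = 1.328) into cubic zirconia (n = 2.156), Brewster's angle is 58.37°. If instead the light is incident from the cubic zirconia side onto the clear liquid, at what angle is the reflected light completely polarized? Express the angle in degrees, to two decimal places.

Reversing the direction swaps n₁ and n₂, so tan θ_B' = 1/tan θ_B and θ_B' = 90° − θ_B.
Hence θ_B' = 90° − 58.37° = 31.63°.

θ_B' ≈ 31.63°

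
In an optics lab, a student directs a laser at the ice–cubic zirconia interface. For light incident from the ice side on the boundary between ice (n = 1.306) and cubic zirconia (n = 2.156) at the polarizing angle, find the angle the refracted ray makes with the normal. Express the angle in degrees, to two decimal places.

θ_t ≈ 31.21°

θ_B = arctan(n₂/n₁) = arctan(2.156/1.306) = 58.79°.
The refracted ray is perpendicular to the reflected ray, so θ_t = 90° − θ_B = 31.21°.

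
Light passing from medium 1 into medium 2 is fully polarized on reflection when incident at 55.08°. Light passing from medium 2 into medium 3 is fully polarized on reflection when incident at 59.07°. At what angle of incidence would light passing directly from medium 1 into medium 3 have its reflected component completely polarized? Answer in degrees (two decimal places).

θ_B ≈ 67.30°

tan θ_B(1→2) = n₂/n₁ = tan 55.08° = 1.4324.
tan θ_B(2→3) = n₃/n₂ = tan 59.07° = 1.6689.
Multiplying, n₃/n₁ = 1.4324 × 1.6689 = 2.3905, and θ_B(1→3) = arctan 2.3905 = 67.30°.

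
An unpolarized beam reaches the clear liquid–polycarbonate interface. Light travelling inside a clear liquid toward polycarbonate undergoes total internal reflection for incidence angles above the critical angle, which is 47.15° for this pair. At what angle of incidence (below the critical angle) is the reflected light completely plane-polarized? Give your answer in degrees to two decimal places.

θ_B ≈ 36.25°

n₂/n₁ = sin θ_c = sin 47.15° = 0.7331.
tan θ_B equals the same ratio, so θ_B = arctan(0.7331) = 36.25°.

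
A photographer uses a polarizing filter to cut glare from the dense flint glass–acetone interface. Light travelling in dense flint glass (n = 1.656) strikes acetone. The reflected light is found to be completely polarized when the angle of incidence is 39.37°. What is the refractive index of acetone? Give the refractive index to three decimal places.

n ≈ 1.359

Full polarization of the reflected beam means tan θ_B = n₂/n₁, where n₁ is the incident medium (dense flint glass).
n₂ = n₁ tan θ_B = 1.656 × tan 39.37° = 1.359.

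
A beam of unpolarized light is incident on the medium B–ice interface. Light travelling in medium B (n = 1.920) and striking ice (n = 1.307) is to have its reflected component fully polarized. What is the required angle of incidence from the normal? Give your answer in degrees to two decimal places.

θ_B ≈ 34.24°

At Brewster's angle the reflected and refracted rays are perpendicular, which with Snell's law gives tan θ_B = n₂/n₁.
Here n₂/n₁ = 1.307/1.920 = 0.6807, and Brewster's law gives tan θ_B = n₂/n₁. Taking the arctangent, θ_B = 34.24°.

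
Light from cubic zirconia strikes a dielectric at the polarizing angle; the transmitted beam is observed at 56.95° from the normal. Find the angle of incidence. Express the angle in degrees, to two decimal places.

At Brewster's angle the reflected and refracted rays are perpendicular, so θ_B + θ_t = 90°.
θ_B = 90° − 56.95° = 33.05°.

θ_B ≈ 33.05°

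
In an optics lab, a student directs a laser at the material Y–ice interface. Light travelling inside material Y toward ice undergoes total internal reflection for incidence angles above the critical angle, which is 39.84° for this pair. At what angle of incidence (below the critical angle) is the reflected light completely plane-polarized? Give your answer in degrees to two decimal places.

sin θ_c = n₂/n₁, so n₂/n₁ = sin 39.84° = 0.6406.
Brewster: tan θ_B = n₂/n₁ = 0.6406.
θ_B = arctan(0.6406) = 32.65°.

θ_B ≈ 32.65°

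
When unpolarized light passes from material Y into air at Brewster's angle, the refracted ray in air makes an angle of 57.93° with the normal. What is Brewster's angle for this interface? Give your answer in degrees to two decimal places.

Brewster's condition makes the reflected and refracted beams perpendicular: θ_B + θ_t = 90°.
θ_B = 90° − 57.93° = 32.07°.

θ_B ≈ 32.07°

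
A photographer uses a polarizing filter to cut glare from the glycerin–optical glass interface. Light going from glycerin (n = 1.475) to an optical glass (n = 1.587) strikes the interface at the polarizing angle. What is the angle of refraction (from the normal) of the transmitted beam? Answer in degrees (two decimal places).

θ_t ≈ 42.91°

tan θ_B = n₂/n₁ = 1.587/1.475 = 1.0759, so θ_B = 47.09°.
The refracted ray is perpendicular to the reflected ray, so θ_t = 90° − θ_B = 42.91°.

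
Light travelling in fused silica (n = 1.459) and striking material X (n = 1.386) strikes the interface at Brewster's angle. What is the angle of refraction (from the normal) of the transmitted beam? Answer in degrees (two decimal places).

θ_t ≈ 46.47°

θ_B = arctan(n₂/n₁) = arctan(1.386/1.459) = 43.53°.
Since θ_B + θ_t = 90° at Brewster incidence, θ_t = 90° − 43.53° = 46.47°.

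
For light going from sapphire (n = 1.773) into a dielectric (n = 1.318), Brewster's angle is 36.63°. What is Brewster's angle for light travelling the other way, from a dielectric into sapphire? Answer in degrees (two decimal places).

θ_B' ≈ 53.37°

Reversing the direction swaps n₁ and n₂, so tan θ_B' = 1/tan θ_B and θ_B' = 90° − θ_B.
Hence θ_B' = 90° − 36.63° = 53.37°.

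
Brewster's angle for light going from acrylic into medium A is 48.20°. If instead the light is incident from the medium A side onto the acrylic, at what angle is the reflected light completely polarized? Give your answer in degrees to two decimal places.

θ_B' ≈ 41.80°

Reversing the direction swaps n₁ and n₂, so tan θ_B' = 1/tan θ_B and θ_B' = 90° − θ_B.
Hence θ_B' = 90° − 48.20° = 41.80°.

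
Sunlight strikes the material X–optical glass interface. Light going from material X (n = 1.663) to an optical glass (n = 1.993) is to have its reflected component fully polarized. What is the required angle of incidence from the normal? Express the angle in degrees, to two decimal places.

Here n₂/n₁ = 1.993/1.663 = 1.1984, and Brewster's law gives tan θ_B = n₂/n₁.
So θ_B = arctan 1.1984 = 50.16°.

θ_B ≈ 50.16°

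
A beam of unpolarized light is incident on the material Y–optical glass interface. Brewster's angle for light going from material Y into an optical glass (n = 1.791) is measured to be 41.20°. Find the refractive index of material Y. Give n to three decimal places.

n ≈ 2.046

Brewster's law: tan θ_B = n₂/n₁ (light incident in material Y, refracted into an optical glass).
n₁ = n₂ / tan θ_B = 1.791 / tan 41.20° = 2.046.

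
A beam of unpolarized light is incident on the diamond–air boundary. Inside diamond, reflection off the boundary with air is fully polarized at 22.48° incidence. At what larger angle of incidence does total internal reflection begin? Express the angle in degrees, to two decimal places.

θ_c ≈ 24.44°

From Brewster, n₂/n₁ = tan θ_B = tan 22.48° = 0.4138.
Then sin θ_c = n₂/n₁ = 0.4138, so θ_c = arcsin 0.4138 = 24.44°.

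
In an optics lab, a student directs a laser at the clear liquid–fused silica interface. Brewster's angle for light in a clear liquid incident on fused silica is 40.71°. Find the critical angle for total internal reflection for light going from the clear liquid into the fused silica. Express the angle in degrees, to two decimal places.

θ_c ≈ 59.37°

tan θ_B = n₂/n₁ = tan 40.71° = 0.8604.
Total internal reflection: sin θ_c = n₂/n₁ = 0.8604.
θ_c = arcsin(0.8604) = 59.37°.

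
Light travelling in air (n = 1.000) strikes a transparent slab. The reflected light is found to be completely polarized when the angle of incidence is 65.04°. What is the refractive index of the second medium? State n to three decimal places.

n ≈ 2.148

Brewster's law: tan θ_B = n₂/n₁ (light incident in air, refracted into a transparent slab).
n₂ = n₁ tan θ_B = 1.000 × tan 65.04° = 2.148.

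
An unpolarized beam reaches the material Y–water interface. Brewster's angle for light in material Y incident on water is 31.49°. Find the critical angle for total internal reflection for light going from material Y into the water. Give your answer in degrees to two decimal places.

n₂/n₁ = tan 31.49° = 0.6126; the critical angle satisfies sin θ_c = n₂/n₁.
θ_c = arcsin(0.6126) = 37.77°.

θ_c ≈ 37.77°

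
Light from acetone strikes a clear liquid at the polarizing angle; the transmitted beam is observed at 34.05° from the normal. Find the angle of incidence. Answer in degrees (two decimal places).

At Brewster's angle the reflected and refracted rays are perpendicular, so θ_B + θ_t = 90°.
θ_B = 90° − 34.05° = 55.95°.

θ_B ≈ 55.95°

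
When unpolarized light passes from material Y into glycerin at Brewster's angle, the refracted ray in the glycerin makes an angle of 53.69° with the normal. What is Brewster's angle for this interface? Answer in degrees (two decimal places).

θ_B ≈ 36.31°

Since the reflected and refracted rays are at right angles at the polarizing angle, θ_B + θ_t = 90°.
So θ_B = 90° − θ_t = 90° − 53.69° = 36.31°.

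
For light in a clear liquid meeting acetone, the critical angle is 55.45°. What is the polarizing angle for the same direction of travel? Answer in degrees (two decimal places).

n₂/n₁ = sin θ_c = sin 55.45° = 0.8236.
tan θ_B equals the same ratio, so θ_B = arctan(0.8236) = 39.48°.

θ_B ≈ 39.48°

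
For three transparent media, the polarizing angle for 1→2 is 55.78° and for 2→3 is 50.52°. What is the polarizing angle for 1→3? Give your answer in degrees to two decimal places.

tan θ_B(1→2) = n₂/n₁ = tan 55.78° = 1.4704.
tan θ_B(2→3) = n₃/n₂ = tan 50.52° = 1.2140.
Multiplying, n₃/n₁ = 1.4704 × 1.2140 = 1.7849, and θ_B(1→3) = arctan 1.7849 = 60.74°.

θ_B ≈ 60.74°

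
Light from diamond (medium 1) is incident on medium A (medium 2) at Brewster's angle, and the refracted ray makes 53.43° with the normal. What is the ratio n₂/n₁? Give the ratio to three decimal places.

n₂/n₁ ≈ 0.742

θ_B + θ_t = 90°, so θ_B = 90° − 53.43° = 36.57°.
tan θ_B = n₂/n₁, so n₂/n₁ = tan 36.57° = 0.742.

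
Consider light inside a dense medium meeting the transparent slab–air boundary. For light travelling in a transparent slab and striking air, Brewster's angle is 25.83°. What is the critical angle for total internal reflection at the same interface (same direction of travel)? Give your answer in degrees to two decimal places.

From Brewster, n₂/n₁ = tan θ_B = tan 25.83° = 0.4841.
Then sin θ_c = n₂/n₁ = 0.4841, so θ_c = arcsin 0.4841 = 28.95°.

θ_c ≈ 28.95°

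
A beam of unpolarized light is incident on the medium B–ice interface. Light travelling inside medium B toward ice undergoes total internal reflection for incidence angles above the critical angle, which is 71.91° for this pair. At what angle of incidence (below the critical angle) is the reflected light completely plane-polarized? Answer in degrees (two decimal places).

sin θ_c = n₂/n₁, so n₂/n₁ = sin 71.91° = 0.9506.
Brewster: tan θ_B = n₂/n₁ = 0.9506.
θ_B = arctan(0.9506) = 43.55°.

θ_B ≈ 43.55°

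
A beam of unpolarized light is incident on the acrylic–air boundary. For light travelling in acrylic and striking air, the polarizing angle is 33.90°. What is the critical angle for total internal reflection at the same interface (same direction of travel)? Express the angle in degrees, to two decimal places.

From Brewster, n₂/n₁ = tan θ_B = tan 33.90° = 0.6720.
Then sin θ_c = n₂/n₁ = 0.6720, so θ_c = arcsin 0.6720 = 42.22°.

θ_c ≈ 42.22°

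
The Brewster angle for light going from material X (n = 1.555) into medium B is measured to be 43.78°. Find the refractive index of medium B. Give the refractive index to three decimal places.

n ≈ 1.490

Brewster's law: tan θ_B = n₂/n₁ (light incident in material X, refracted into medium B).
n₂ = n₁ tan θ_B = 1.555 × tan 43.78° = 1.490.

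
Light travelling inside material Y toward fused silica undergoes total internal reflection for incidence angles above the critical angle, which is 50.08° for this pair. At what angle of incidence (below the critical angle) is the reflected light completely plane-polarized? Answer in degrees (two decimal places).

θ_B ≈ 37.49°

sin θ_c = n₂/n₁, so n₂/n₁ = sin 50.08° = 0.7669.
Brewster: tan θ_B = n₂/n₁ = 0.7669.
θ_B = arctan(0.7669) = 37.49°.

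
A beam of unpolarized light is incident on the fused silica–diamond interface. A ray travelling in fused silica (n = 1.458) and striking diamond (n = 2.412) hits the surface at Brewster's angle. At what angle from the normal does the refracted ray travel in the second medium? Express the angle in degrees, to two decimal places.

θ_B = arctan(n₂/n₁) = arctan(2.412/1.458) = 58.85°.
Since θ_B + θ_t = 90° at Brewster incidence, θ_t = 90° − 58.85° = 31.15°.

θ_t ≈ 31.15°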